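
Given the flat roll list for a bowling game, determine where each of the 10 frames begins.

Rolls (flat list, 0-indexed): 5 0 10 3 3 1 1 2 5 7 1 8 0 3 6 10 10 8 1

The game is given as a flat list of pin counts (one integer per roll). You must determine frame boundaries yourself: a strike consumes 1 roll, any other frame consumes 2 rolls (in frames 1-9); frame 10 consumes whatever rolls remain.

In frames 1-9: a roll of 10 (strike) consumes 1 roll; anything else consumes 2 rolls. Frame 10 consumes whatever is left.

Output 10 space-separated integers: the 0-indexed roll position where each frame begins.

Frame 1 starts at roll index 0: rolls=5,0 (sum=5), consumes 2 rolls
Frame 2 starts at roll index 2: roll=10 (strike), consumes 1 roll
Frame 3 starts at roll index 3: rolls=3,3 (sum=6), consumes 2 rolls
Frame 4 starts at roll index 5: rolls=1,1 (sum=2), consumes 2 rolls
Frame 5 starts at roll index 7: rolls=2,5 (sum=7), consumes 2 rolls
Frame 6 starts at roll index 9: rolls=7,1 (sum=8), consumes 2 rolls
Frame 7 starts at roll index 11: rolls=8,0 (sum=8), consumes 2 rolls
Frame 8 starts at roll index 13: rolls=3,6 (sum=9), consumes 2 rolls
Frame 9 starts at roll index 15: roll=10 (strike), consumes 1 roll
Frame 10 starts at roll index 16: 3 remaining rolls

Answer: 0 2 3 5 7 9 11 13 15 16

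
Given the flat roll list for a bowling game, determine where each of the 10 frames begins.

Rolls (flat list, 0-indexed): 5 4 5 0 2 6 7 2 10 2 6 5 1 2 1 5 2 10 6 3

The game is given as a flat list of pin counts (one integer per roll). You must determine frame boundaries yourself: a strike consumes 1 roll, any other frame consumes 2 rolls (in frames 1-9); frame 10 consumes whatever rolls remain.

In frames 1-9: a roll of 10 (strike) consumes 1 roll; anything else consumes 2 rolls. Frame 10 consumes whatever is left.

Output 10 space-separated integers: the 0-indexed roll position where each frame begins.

Frame 1 starts at roll index 0: rolls=5,4 (sum=9), consumes 2 rolls
Frame 2 starts at roll index 2: rolls=5,0 (sum=5), consumes 2 rolls
Frame 3 starts at roll index 4: rolls=2,6 (sum=8), consumes 2 rolls
Frame 4 starts at roll index 6: rolls=7,2 (sum=9), consumes 2 rolls
Frame 5 starts at roll index 8: roll=10 (strike), consumes 1 roll
Frame 6 starts at roll index 9: rolls=2,6 (sum=8), consumes 2 rolls
Frame 7 starts at roll index 11: rolls=5,1 (sum=6), consumes 2 rolls
Frame 8 starts at roll index 13: rolls=2,1 (sum=3), consumes 2 rolls
Frame 9 starts at roll index 15: rolls=5,2 (sum=7), consumes 2 rolls
Frame 10 starts at roll index 17: 3 remaining rolls

Answer: 0 2 4 6 8 9 11 13 15 17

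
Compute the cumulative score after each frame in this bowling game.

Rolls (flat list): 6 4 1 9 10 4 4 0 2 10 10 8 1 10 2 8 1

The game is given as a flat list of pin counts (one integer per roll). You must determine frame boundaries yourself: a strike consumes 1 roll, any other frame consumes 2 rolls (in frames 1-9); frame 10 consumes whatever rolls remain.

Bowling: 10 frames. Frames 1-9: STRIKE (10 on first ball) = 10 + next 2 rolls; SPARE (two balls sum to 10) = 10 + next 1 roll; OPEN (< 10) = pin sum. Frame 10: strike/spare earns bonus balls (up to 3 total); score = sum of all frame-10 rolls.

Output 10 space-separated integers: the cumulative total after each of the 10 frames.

Frame 1: SPARE (6+4=10). 10 + next roll (1) = 11. Cumulative: 11
Frame 2: SPARE (1+9=10). 10 + next roll (10) = 20. Cumulative: 31
Frame 3: STRIKE. 10 + next two rolls (4+4) = 18. Cumulative: 49
Frame 4: OPEN (4+4=8). Cumulative: 57
Frame 5: OPEN (0+2=2). Cumulative: 59
Frame 6: STRIKE. 10 + next two rolls (10+8) = 28. Cumulative: 87
Frame 7: STRIKE. 10 + next two rolls (8+1) = 19. Cumulative: 106
Frame 8: OPEN (8+1=9). Cumulative: 115
Frame 9: STRIKE. 10 + next two rolls (2+8) = 20. Cumulative: 135
Frame 10: SPARE. Sum of all frame-10 rolls (2+8+1) = 11. Cumulative: 146

Answer: 11 31 49 57 59 87 106 115 135 146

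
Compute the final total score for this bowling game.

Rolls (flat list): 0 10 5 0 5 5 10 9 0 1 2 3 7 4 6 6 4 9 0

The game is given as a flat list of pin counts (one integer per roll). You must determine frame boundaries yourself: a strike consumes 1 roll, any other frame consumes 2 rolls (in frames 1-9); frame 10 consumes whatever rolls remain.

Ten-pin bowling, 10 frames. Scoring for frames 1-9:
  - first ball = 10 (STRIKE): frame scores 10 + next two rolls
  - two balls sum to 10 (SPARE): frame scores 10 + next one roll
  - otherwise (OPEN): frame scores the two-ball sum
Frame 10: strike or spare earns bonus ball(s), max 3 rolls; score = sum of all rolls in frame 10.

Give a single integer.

Frame 1: SPARE (0+10=10). 10 + next roll (5) = 15. Cumulative: 15
Frame 2: OPEN (5+0=5). Cumulative: 20
Frame 3: SPARE (5+5=10). 10 + next roll (10) = 20. Cumulative: 40
Frame 4: STRIKE. 10 + next two rolls (9+0) = 19. Cumulative: 59
Frame 5: OPEN (9+0=9). Cumulative: 68
Frame 6: OPEN (1+2=3). Cumulative: 71
Frame 7: SPARE (3+7=10). 10 + next roll (4) = 14. Cumulative: 85
Frame 8: SPARE (4+6=10). 10 + next roll (6) = 16. Cumulative: 101
Frame 9: SPARE (6+4=10). 10 + next roll (9) = 19. Cumulative: 120
Frame 10: OPEN. Sum of all frame-10 rolls (9+0) = 9. Cumulative: 129

Answer: 129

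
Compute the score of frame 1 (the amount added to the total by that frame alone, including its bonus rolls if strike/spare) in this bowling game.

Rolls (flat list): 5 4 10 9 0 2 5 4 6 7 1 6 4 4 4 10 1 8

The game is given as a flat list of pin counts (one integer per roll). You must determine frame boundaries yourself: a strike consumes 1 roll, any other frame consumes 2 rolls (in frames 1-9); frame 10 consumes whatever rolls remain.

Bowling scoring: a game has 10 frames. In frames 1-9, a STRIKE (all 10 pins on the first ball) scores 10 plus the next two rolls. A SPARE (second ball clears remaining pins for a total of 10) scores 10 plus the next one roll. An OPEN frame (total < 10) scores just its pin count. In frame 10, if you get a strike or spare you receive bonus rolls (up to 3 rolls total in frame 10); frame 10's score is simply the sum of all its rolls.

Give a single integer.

Frame 1: OPEN (5+4=9). Cumulative: 9
Frame 2: STRIKE. 10 + next two rolls (9+0) = 19. Cumulative: 28
Frame 3: OPEN (9+0=9). Cumulative: 37

Answer: 9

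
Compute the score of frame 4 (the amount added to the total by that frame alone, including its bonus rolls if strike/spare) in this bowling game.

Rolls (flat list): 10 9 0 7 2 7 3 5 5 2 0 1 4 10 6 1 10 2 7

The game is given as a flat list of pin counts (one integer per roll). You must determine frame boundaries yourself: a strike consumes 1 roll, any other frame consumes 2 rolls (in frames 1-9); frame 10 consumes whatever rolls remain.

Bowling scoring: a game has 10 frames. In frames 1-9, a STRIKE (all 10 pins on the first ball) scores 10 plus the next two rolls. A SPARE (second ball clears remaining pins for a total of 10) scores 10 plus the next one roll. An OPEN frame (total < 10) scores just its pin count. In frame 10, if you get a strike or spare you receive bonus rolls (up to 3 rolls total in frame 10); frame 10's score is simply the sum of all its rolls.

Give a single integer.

Answer: 15

Derivation:
Frame 1: STRIKE. 10 + next two rolls (9+0) = 19. Cumulative: 19
Frame 2: OPEN (9+0=9). Cumulative: 28
Frame 3: OPEN (7+2=9). Cumulative: 37
Frame 4: SPARE (7+3=10). 10 + next roll (5) = 15. Cumulative: 52
Frame 5: SPARE (5+5=10). 10 + next roll (2) = 12. Cumulative: 64
Frame 6: OPEN (2+0=2). Cumulative: 66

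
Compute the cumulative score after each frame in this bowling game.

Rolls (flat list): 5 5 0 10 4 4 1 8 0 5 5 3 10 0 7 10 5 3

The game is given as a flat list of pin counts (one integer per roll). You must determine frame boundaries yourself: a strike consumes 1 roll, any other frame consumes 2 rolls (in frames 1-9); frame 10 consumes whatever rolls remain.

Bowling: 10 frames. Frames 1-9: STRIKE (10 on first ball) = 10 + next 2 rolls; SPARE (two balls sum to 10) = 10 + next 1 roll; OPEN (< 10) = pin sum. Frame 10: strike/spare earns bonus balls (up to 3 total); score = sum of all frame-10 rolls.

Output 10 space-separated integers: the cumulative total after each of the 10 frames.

Answer: 10 24 32 41 46 54 71 78 96 104

Derivation:
Frame 1: SPARE (5+5=10). 10 + next roll (0) = 10. Cumulative: 10
Frame 2: SPARE (0+10=10). 10 + next roll (4) = 14. Cumulative: 24
Frame 3: OPEN (4+4=8). Cumulative: 32
Frame 4: OPEN (1+8=9). Cumulative: 41
Frame 5: OPEN (0+5=5). Cumulative: 46
Frame 6: OPEN (5+3=8). Cumulative: 54
Frame 7: STRIKE. 10 + next two rolls (0+7) = 17. Cumulative: 71
Frame 8: OPEN (0+7=7). Cumulative: 78
Frame 9: STRIKE. 10 + next two rolls (5+3) = 18. Cumulative: 96
Frame 10: OPEN. Sum of all frame-10 rolls (5+3) = 8. Cumulative: 104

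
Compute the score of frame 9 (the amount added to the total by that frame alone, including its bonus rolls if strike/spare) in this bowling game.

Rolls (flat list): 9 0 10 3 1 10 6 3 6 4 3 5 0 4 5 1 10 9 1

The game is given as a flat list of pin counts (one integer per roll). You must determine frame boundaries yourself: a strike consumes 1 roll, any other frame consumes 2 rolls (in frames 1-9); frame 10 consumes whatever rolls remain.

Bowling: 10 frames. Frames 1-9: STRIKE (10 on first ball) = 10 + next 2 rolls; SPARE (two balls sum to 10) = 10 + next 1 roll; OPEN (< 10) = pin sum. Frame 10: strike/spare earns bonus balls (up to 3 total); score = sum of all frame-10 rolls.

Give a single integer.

Frame 1: OPEN (9+0=9). Cumulative: 9
Frame 2: STRIKE. 10 + next two rolls (3+1) = 14. Cumulative: 23
Frame 3: OPEN (3+1=4). Cumulative: 27
Frame 4: STRIKE. 10 + next two rolls (6+3) = 19. Cumulative: 46
Frame 5: OPEN (6+3=9). Cumulative: 55
Frame 6: SPARE (6+4=10). 10 + next roll (3) = 13. Cumulative: 68
Frame 7: OPEN (3+5=8). Cumulative: 76
Frame 8: OPEN (0+4=4). Cumulative: 80
Frame 9: OPEN (5+1=6). Cumulative: 86
Frame 10: STRIKE. Sum of all frame-10 rolls (10+9+1) = 20. Cumulative: 106

Answer: 6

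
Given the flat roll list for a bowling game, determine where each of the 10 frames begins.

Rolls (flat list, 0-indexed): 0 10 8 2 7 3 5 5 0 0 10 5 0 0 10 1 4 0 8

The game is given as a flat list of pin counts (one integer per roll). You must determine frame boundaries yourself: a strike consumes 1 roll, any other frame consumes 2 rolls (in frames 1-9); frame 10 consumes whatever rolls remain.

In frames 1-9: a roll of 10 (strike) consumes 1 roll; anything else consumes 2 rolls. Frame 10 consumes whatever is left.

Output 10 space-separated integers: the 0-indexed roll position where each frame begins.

Frame 1 starts at roll index 0: rolls=0,10 (sum=10), consumes 2 rolls
Frame 2 starts at roll index 2: rolls=8,2 (sum=10), consumes 2 rolls
Frame 3 starts at roll index 4: rolls=7,3 (sum=10), consumes 2 rolls
Frame 4 starts at roll index 6: rolls=5,5 (sum=10), consumes 2 rolls
Frame 5 starts at roll index 8: rolls=0,0 (sum=0), consumes 2 rolls
Frame 6 starts at roll index 10: roll=10 (strike), consumes 1 roll
Frame 7 starts at roll index 11: rolls=5,0 (sum=5), consumes 2 rolls
Frame 8 starts at roll index 13: rolls=0,10 (sum=10), consumes 2 rolls
Frame 9 starts at roll index 15: rolls=1,4 (sum=5), consumes 2 rolls
Frame 10 starts at roll index 17: 2 remaining rolls

Answer: 0 2 4 6 8 10 11 13 15 17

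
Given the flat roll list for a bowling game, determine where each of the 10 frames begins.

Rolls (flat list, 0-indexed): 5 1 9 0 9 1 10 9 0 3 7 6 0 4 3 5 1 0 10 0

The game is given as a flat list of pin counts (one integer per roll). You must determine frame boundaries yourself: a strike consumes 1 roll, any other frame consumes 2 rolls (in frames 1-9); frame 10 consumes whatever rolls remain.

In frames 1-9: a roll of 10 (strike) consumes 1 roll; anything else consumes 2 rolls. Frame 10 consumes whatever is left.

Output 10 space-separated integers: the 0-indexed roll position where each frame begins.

Frame 1 starts at roll index 0: rolls=5,1 (sum=6), consumes 2 rolls
Frame 2 starts at roll index 2: rolls=9,0 (sum=9), consumes 2 rolls
Frame 3 starts at roll index 4: rolls=9,1 (sum=10), consumes 2 rolls
Frame 4 starts at roll index 6: roll=10 (strike), consumes 1 roll
Frame 5 starts at roll index 7: rolls=9,0 (sum=9), consumes 2 rolls
Frame 6 starts at roll index 9: rolls=3,7 (sum=10), consumes 2 rolls
Frame 7 starts at roll index 11: rolls=6,0 (sum=6), consumes 2 rolls
Frame 8 starts at roll index 13: rolls=4,3 (sum=7), consumes 2 rolls
Frame 9 starts at roll index 15: rolls=5,1 (sum=6), consumes 2 rolls
Frame 10 starts at roll index 17: 3 remaining rolls

Answer: 0 2 4 6 7 9 11 13 15 17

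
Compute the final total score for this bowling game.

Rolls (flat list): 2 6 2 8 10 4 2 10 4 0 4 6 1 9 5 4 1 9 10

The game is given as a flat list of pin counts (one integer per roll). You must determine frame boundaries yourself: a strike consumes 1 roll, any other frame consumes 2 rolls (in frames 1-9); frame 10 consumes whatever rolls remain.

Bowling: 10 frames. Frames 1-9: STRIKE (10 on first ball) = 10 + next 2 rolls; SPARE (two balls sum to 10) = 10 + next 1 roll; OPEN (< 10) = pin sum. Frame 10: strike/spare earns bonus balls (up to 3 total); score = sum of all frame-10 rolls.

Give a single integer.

Frame 1: OPEN (2+6=8). Cumulative: 8
Frame 2: SPARE (2+8=10). 10 + next roll (10) = 20. Cumulative: 28
Frame 3: STRIKE. 10 + next two rolls (4+2) = 16. Cumulative: 44
Frame 4: OPEN (4+2=6). Cumulative: 50
Frame 5: STRIKE. 10 + next two rolls (4+0) = 14. Cumulative: 64
Frame 6: OPEN (4+0=4). Cumulative: 68
Frame 7: SPARE (4+6=10). 10 + next roll (1) = 11. Cumulative: 79
Frame 8: SPARE (1+9=10). 10 + next roll (5) = 15. Cumulative: 94
Frame 9: OPEN (5+4=9). Cumulative: 103
Frame 10: SPARE. Sum of all frame-10 rolls (1+9+10) = 20. Cumulative: 123

Answer: 123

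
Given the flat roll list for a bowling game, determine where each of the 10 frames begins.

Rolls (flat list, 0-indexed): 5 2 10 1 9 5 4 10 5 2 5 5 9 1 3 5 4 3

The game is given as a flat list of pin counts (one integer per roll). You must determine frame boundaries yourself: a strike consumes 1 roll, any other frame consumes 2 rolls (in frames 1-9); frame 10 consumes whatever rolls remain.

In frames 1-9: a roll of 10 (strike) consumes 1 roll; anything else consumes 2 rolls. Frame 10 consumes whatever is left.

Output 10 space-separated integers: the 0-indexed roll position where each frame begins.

Frame 1 starts at roll index 0: rolls=5,2 (sum=7), consumes 2 rolls
Frame 2 starts at roll index 2: roll=10 (strike), consumes 1 roll
Frame 3 starts at roll index 3: rolls=1,9 (sum=10), consumes 2 rolls
Frame 4 starts at roll index 5: rolls=5,4 (sum=9), consumes 2 rolls
Frame 5 starts at roll index 7: roll=10 (strike), consumes 1 roll
Frame 6 starts at roll index 8: rolls=5,2 (sum=7), consumes 2 rolls
Frame 7 starts at roll index 10: rolls=5,5 (sum=10), consumes 2 rolls
Frame 8 starts at roll index 12: rolls=9,1 (sum=10), consumes 2 rolls
Frame 9 starts at roll index 14: rolls=3,5 (sum=8), consumes 2 rolls
Frame 10 starts at roll index 16: 2 remaining rolls

Answer: 0 2 3 5 7 8 10 12 14 16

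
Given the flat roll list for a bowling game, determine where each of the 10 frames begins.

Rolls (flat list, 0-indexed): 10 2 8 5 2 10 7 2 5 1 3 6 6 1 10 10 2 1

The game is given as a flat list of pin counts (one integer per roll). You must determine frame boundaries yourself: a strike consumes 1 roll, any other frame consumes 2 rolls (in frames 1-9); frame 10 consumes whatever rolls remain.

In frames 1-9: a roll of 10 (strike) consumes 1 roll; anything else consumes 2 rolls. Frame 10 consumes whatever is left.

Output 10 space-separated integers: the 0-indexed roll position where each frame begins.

Frame 1 starts at roll index 0: roll=10 (strike), consumes 1 roll
Frame 2 starts at roll index 1: rolls=2,8 (sum=10), consumes 2 rolls
Frame 3 starts at roll index 3: rolls=5,2 (sum=7), consumes 2 rolls
Frame 4 starts at roll index 5: roll=10 (strike), consumes 1 roll
Frame 5 starts at roll index 6: rolls=7,2 (sum=9), consumes 2 rolls
Frame 6 starts at roll index 8: rolls=5,1 (sum=6), consumes 2 rolls
Frame 7 starts at roll index 10: rolls=3,6 (sum=9), consumes 2 rolls
Frame 8 starts at roll index 12: rolls=6,1 (sum=7), consumes 2 rolls
Frame 9 starts at roll index 14: roll=10 (strike), consumes 1 roll
Frame 10 starts at roll index 15: 3 remaining rolls

Answer: 0 1 3 5 6 8 10 12 14 15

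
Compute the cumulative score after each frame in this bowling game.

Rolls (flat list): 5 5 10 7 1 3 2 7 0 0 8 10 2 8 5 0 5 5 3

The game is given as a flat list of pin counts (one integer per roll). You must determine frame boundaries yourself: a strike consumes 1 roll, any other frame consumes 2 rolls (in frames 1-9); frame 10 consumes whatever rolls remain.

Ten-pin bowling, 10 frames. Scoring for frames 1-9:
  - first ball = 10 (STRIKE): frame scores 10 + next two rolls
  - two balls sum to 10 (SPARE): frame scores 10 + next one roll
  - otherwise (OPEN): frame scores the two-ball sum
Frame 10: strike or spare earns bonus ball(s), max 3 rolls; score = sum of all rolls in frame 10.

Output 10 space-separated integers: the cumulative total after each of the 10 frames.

Answer: 20 38 46 51 58 66 86 101 106 119

Derivation:
Frame 1: SPARE (5+5=10). 10 + next roll (10) = 20. Cumulative: 20
Frame 2: STRIKE. 10 + next two rolls (7+1) = 18. Cumulative: 38
Frame 3: OPEN (7+1=8). Cumulative: 46
Frame 4: OPEN (3+2=5). Cumulative: 51
Frame 5: OPEN (7+0=7). Cumulative: 58
Frame 6: OPEN (0+8=8). Cumulative: 66
Frame 7: STRIKE. 10 + next two rolls (2+8) = 20. Cumulative: 86
Frame 8: SPARE (2+8=10). 10 + next roll (5) = 15. Cumulative: 101
Frame 9: OPEN (5+0=5). Cumulative: 106
Frame 10: SPARE. Sum of all frame-10 rolls (5+5+3) = 13. Cumulative: 119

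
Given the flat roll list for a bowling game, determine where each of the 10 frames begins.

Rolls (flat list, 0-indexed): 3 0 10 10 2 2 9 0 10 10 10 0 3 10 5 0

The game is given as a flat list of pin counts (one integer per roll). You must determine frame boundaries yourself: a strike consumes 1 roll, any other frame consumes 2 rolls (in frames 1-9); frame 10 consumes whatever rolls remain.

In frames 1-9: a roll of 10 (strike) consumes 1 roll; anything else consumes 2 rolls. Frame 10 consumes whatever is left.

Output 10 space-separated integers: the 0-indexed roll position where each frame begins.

Frame 1 starts at roll index 0: rolls=3,0 (sum=3), consumes 2 rolls
Frame 2 starts at roll index 2: roll=10 (strike), consumes 1 roll
Frame 3 starts at roll index 3: roll=10 (strike), consumes 1 roll
Frame 4 starts at roll index 4: rolls=2,2 (sum=4), consumes 2 rolls
Frame 5 starts at roll index 6: rolls=9,0 (sum=9), consumes 2 rolls
Frame 6 starts at roll index 8: roll=10 (strike), consumes 1 roll
Frame 7 starts at roll index 9: roll=10 (strike), consumes 1 roll
Frame 8 starts at roll index 10: roll=10 (strike), consumes 1 roll
Frame 9 starts at roll index 11: rolls=0,3 (sum=3), consumes 2 rolls
Frame 10 starts at roll index 13: 3 remaining rolls

Answer: 0 2 3 4 6 8 9 10 11 13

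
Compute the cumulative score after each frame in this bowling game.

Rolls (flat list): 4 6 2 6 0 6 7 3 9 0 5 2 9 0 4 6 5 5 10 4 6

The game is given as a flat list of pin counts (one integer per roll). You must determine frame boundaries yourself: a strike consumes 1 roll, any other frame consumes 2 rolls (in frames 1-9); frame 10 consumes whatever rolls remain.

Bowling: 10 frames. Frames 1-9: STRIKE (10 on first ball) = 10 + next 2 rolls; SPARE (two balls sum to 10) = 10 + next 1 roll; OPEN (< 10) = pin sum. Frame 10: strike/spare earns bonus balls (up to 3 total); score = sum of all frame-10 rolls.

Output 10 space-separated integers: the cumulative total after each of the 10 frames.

Frame 1: SPARE (4+6=10). 10 + next roll (2) = 12. Cumulative: 12
Frame 2: OPEN (2+6=8). Cumulative: 20
Frame 3: OPEN (0+6=6). Cumulative: 26
Frame 4: SPARE (7+3=10). 10 + next roll (9) = 19. Cumulative: 45
Frame 5: OPEN (9+0=9). Cumulative: 54
Frame 6: OPEN (5+2=7). Cumulative: 61
Frame 7: OPEN (9+0=9). Cumulative: 70
Frame 8: SPARE (4+6=10). 10 + next roll (5) = 15. Cumulative: 85
Frame 9: SPARE (5+5=10). 10 + next roll (10) = 20. Cumulative: 105
Frame 10: STRIKE. Sum of all frame-10 rolls (10+4+6) = 20. Cumulative: 125

Answer: 12 20 26 45 54 61 70 85 105 125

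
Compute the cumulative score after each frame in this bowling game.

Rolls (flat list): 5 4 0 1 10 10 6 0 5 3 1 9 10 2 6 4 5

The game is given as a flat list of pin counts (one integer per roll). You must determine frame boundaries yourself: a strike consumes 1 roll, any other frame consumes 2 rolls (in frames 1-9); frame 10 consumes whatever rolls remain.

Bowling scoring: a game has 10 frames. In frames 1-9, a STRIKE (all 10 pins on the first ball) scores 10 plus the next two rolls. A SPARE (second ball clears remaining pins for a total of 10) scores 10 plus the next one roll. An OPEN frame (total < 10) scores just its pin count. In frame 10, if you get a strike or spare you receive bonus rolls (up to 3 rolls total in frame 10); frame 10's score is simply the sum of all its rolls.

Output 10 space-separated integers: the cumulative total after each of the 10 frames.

Answer: 9 10 36 52 58 66 86 104 112 121

Derivation:
Frame 1: OPEN (5+4=9). Cumulative: 9
Frame 2: OPEN (0+1=1). Cumulative: 10
Frame 3: STRIKE. 10 + next two rolls (10+6) = 26. Cumulative: 36
Frame 4: STRIKE. 10 + next two rolls (6+0) = 16. Cumulative: 52
Frame 5: OPEN (6+0=6). Cumulative: 58
Frame 6: OPEN (5+3=8). Cumulative: 66
Frame 7: SPARE (1+9=10). 10 + next roll (10) = 20. Cumulative: 86
Frame 8: STRIKE. 10 + next two rolls (2+6) = 18. Cumulative: 104
Frame 9: OPEN (2+6=8). Cumulative: 112
Frame 10: OPEN. Sum of all frame-10 rolls (4+5) = 9. Cumulative: 121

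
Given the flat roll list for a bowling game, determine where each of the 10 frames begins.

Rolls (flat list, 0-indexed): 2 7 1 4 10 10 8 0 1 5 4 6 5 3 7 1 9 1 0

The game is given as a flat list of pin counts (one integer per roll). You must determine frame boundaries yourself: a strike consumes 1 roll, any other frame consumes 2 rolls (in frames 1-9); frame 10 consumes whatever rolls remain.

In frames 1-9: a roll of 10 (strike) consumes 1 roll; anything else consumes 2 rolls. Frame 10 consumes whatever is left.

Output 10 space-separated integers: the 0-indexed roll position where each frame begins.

Frame 1 starts at roll index 0: rolls=2,7 (sum=9), consumes 2 rolls
Frame 2 starts at roll index 2: rolls=1,4 (sum=5), consumes 2 rolls
Frame 3 starts at roll index 4: roll=10 (strike), consumes 1 roll
Frame 4 starts at roll index 5: roll=10 (strike), consumes 1 roll
Frame 5 starts at roll index 6: rolls=8,0 (sum=8), consumes 2 rolls
Frame 6 starts at roll index 8: rolls=1,5 (sum=6), consumes 2 rolls
Frame 7 starts at roll index 10: rolls=4,6 (sum=10), consumes 2 rolls
Frame 8 starts at roll index 12: rolls=5,3 (sum=8), consumes 2 rolls
Frame 9 starts at roll index 14: rolls=7,1 (sum=8), consumes 2 rolls
Frame 10 starts at roll index 16: 3 remaining rolls

Answer: 0 2 4 5 6 8 10 12 14 16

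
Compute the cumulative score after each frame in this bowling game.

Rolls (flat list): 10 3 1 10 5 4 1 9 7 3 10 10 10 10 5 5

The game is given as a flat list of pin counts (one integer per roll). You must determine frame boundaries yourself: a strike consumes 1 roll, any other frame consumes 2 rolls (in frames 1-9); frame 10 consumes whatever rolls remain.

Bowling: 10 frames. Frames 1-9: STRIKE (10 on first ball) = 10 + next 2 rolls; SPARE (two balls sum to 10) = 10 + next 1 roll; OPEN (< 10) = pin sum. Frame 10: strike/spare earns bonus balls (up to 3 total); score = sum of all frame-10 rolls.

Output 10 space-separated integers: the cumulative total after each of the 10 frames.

Frame 1: STRIKE. 10 + next two rolls (3+1) = 14. Cumulative: 14
Frame 2: OPEN (3+1=4). Cumulative: 18
Frame 3: STRIKE. 10 + next two rolls (5+4) = 19. Cumulative: 37
Frame 4: OPEN (5+4=9). Cumulative: 46
Frame 5: SPARE (1+9=10). 10 + next roll (7) = 17. Cumulative: 63
Frame 6: SPARE (7+3=10). 10 + next roll (10) = 20. Cumulative: 83
Frame 7: STRIKE. 10 + next two rolls (10+10) = 30. Cumulative: 113
Frame 8: STRIKE. 10 + next two rolls (10+10) = 30. Cumulative: 143
Frame 9: STRIKE. 10 + next two rolls (10+5) = 25. Cumulative: 168
Frame 10: STRIKE. Sum of all frame-10 rolls (10+5+5) = 20. Cumulative: 188

Answer: 14 18 37 46 63 83 113 143 168 188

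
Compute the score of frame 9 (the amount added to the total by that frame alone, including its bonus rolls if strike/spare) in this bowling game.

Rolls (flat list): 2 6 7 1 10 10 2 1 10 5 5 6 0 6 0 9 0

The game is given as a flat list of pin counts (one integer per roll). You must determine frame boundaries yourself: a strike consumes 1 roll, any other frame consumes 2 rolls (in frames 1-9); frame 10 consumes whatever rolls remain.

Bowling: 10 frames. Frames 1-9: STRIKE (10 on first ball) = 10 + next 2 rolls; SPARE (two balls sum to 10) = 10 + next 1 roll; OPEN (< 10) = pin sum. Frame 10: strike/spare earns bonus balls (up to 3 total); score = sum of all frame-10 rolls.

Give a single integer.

Answer: 6

Derivation:
Frame 1: OPEN (2+6=8). Cumulative: 8
Frame 2: OPEN (7+1=8). Cumulative: 16
Frame 3: STRIKE. 10 + next two rolls (10+2) = 22. Cumulative: 38
Frame 4: STRIKE. 10 + next two rolls (2+1) = 13. Cumulative: 51
Frame 5: OPEN (2+1=3). Cumulative: 54
Frame 6: STRIKE. 10 + next two rolls (5+5) = 20. Cumulative: 74
Frame 7: SPARE (5+5=10). 10 + next roll (6) = 16. Cumulative: 90
Frame 8: OPEN (6+0=6). Cumulative: 96
Frame 9: OPEN (6+0=6). Cumulative: 102
Frame 10: OPEN. Sum of all frame-10 rolls (9+0) = 9. Cumulative: 111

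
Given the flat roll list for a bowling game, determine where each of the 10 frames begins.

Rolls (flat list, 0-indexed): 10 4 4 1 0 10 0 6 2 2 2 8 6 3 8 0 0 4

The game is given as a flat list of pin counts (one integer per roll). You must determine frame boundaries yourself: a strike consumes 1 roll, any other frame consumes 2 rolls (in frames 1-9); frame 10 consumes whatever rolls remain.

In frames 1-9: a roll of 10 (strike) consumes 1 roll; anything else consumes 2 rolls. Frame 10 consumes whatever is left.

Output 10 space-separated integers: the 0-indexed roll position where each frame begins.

Answer: 0 1 3 5 6 8 10 12 14 16

Derivation:
Frame 1 starts at roll index 0: roll=10 (strike), consumes 1 roll
Frame 2 starts at roll index 1: rolls=4,4 (sum=8), consumes 2 rolls
Frame 3 starts at roll index 3: rolls=1,0 (sum=1), consumes 2 rolls
Frame 4 starts at roll index 5: roll=10 (strike), consumes 1 roll
Frame 5 starts at roll index 6: rolls=0,6 (sum=6), consumes 2 rolls
Frame 6 starts at roll index 8: rolls=2,2 (sum=4), consumes 2 rolls
Frame 7 starts at roll index 10: rolls=2,8 (sum=10), consumes 2 rolls
Frame 8 starts at roll index 12: rolls=6,3 (sum=9), consumes 2 rolls
Frame 9 starts at roll index 14: rolls=8,0 (sum=8), consumes 2 rolls
Frame 10 starts at roll index 16: 2 remaining rolls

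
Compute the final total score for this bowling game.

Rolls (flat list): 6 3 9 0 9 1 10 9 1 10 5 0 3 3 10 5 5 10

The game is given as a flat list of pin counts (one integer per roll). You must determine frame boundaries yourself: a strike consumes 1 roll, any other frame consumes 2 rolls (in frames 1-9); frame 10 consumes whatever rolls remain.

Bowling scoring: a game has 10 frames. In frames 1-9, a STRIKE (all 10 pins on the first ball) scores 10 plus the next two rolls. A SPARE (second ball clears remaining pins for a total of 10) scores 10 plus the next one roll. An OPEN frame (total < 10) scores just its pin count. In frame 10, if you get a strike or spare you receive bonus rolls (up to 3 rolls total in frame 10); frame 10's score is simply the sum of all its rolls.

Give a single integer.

Answer: 144

Derivation:
Frame 1: OPEN (6+3=9). Cumulative: 9
Frame 2: OPEN (9+0=9). Cumulative: 18
Frame 3: SPARE (9+1=10). 10 + next roll (10) = 20. Cumulative: 38
Frame 4: STRIKE. 10 + next two rolls (9+1) = 20. Cumulative: 58
Frame 5: SPARE (9+1=10). 10 + next roll (10) = 20. Cumulative: 78
Frame 6: STRIKE. 10 + next two rolls (5+0) = 15. Cumulative: 93
Frame 7: OPEN (5+0=5). Cumulative: 98
Frame 8: OPEN (3+3=6). Cumulative: 104
Frame 9: STRIKE. 10 + next two rolls (5+5) = 20. Cumulative: 124
Frame 10: SPARE. Sum of all frame-10 rolls (5+5+10) = 20. Cumulative: 144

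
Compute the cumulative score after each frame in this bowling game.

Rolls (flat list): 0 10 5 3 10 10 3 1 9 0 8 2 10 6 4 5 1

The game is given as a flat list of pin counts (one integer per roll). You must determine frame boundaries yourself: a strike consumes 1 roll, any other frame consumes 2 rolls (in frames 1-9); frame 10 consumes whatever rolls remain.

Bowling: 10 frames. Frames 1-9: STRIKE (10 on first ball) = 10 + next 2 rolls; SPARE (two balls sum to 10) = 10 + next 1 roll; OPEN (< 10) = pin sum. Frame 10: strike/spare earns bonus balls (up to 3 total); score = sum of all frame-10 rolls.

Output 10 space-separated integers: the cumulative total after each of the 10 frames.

Frame 1: SPARE (0+10=10). 10 + next roll (5) = 15. Cumulative: 15
Frame 2: OPEN (5+3=8). Cumulative: 23
Frame 3: STRIKE. 10 + next two rolls (10+3) = 23. Cumulative: 46
Frame 4: STRIKE. 10 + next two rolls (3+1) = 14. Cumulative: 60
Frame 5: OPEN (3+1=4). Cumulative: 64
Frame 6: OPEN (9+0=9). Cumulative: 73
Frame 7: SPARE (8+2=10). 10 + next roll (10) = 20. Cumulative: 93
Frame 8: STRIKE. 10 + next two rolls (6+4) = 20. Cumulative: 113
Frame 9: SPARE (6+4=10). 10 + next roll (5) = 15. Cumulative: 128
Frame 10: OPEN. Sum of all frame-10 rolls (5+1) = 6. Cumulative: 134

Answer: 15 23 46 60 64 73 93 113 128 134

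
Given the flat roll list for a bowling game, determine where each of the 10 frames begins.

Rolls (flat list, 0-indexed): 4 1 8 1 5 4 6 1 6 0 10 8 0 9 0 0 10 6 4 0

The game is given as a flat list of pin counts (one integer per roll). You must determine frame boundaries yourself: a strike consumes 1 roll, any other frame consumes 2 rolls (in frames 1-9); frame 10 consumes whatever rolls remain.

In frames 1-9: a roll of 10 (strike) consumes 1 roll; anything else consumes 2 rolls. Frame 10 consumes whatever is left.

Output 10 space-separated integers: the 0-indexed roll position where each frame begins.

Answer: 0 2 4 6 8 10 11 13 15 17

Derivation:
Frame 1 starts at roll index 0: rolls=4,1 (sum=5), consumes 2 rolls
Frame 2 starts at roll index 2: rolls=8,1 (sum=9), consumes 2 rolls
Frame 3 starts at roll index 4: rolls=5,4 (sum=9), consumes 2 rolls
Frame 4 starts at roll index 6: rolls=6,1 (sum=7), consumes 2 rolls
Frame 5 starts at roll index 8: rolls=6,0 (sum=6), consumes 2 rolls
Frame 6 starts at roll index 10: roll=10 (strike), consumes 1 roll
Frame 7 starts at roll index 11: rolls=8,0 (sum=8), consumes 2 rolls
Frame 8 starts at roll index 13: rolls=9,0 (sum=9), consumes 2 rolls
Frame 9 starts at roll index 15: rolls=0,10 (sum=10), consumes 2 rolls
Frame 10 starts at roll index 17: 3 remaining rolls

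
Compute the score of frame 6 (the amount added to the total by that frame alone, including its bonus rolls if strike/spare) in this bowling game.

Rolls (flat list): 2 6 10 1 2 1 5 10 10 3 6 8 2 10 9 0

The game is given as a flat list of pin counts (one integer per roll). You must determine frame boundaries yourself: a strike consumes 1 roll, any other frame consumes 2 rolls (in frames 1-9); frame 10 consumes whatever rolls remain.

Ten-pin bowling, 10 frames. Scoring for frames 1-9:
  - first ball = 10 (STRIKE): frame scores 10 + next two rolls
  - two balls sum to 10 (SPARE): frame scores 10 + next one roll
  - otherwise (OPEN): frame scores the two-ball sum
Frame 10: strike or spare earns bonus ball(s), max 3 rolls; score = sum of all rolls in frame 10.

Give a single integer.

Answer: 19

Derivation:
Frame 1: OPEN (2+6=8). Cumulative: 8
Frame 2: STRIKE. 10 + next two rolls (1+2) = 13. Cumulative: 21
Frame 3: OPEN (1+2=3). Cumulative: 24
Frame 4: OPEN (1+5=6). Cumulative: 30
Frame 5: STRIKE. 10 + next two rolls (10+3) = 23. Cumulative: 53
Frame 6: STRIKE. 10 + next two rolls (3+6) = 19. Cumulative: 72
Frame 7: OPEN (3+6=9). Cumulative: 81
Frame 8: SPARE (8+2=10). 10 + next roll (10) = 20. Cumulative: 101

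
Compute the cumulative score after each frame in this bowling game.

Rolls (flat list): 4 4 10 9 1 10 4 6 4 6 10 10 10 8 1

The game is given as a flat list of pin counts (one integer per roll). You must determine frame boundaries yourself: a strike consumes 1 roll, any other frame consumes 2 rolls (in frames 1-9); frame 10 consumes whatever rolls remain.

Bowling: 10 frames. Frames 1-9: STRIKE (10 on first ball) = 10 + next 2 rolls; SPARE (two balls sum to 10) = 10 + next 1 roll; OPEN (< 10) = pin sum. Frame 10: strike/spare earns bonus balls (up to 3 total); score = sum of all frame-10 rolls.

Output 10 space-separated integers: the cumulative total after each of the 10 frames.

Answer: 8 28 48 68 82 102 132 160 179 188

Derivation:
Frame 1: OPEN (4+4=8). Cumulative: 8
Frame 2: STRIKE. 10 + next two rolls (9+1) = 20. Cumulative: 28
Frame 3: SPARE (9+1=10). 10 + next roll (10) = 20. Cumulative: 48
Frame 4: STRIKE. 10 + next two rolls (4+6) = 20. Cumulative: 68
Frame 5: SPARE (4+6=10). 10 + next roll (4) = 14. Cumulative: 82
Frame 6: SPARE (4+6=10). 10 + next roll (10) = 20. Cumulative: 102
Frame 7: STRIKE. 10 + next two rolls (10+10) = 30. Cumulative: 132
Frame 8: STRIKE. 10 + next two rolls (10+8) = 28. Cumulative: 160
Frame 9: STRIKE. 10 + next two rolls (8+1) = 19. Cumulative: 179
Frame 10: OPEN. Sum of all frame-10 rolls (8+1) = 9. Cumulative: 188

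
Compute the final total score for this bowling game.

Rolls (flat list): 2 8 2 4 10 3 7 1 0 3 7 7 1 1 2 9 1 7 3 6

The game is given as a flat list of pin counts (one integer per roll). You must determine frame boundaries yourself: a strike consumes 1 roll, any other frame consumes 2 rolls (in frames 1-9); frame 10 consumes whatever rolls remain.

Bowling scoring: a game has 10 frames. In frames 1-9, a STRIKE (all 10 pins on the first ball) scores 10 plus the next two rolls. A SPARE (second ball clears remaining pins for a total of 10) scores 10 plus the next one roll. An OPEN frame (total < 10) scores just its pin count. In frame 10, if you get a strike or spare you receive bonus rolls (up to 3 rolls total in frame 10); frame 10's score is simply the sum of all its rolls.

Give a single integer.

Answer: 111

Derivation:
Frame 1: SPARE (2+8=10). 10 + next roll (2) = 12. Cumulative: 12
Frame 2: OPEN (2+4=6). Cumulative: 18
Frame 3: STRIKE. 10 + next two rolls (3+7) = 20. Cumulative: 38
Frame 4: SPARE (3+7=10). 10 + next roll (1) = 11. Cumulative: 49
Frame 5: OPEN (1+0=1). Cumulative: 50
Frame 6: SPARE (3+7=10). 10 + next roll (7) = 17. Cumulative: 67
Frame 7: OPEN (7+1=8). Cumulative: 75
Frame 8: OPEN (1+2=3). Cumulative: 78
Frame 9: SPARE (9+1=10). 10 + next roll (7) = 17. Cumulative: 95
Frame 10: SPARE. Sum of all frame-10 rolls (7+3+6) = 16. Cumulative: 111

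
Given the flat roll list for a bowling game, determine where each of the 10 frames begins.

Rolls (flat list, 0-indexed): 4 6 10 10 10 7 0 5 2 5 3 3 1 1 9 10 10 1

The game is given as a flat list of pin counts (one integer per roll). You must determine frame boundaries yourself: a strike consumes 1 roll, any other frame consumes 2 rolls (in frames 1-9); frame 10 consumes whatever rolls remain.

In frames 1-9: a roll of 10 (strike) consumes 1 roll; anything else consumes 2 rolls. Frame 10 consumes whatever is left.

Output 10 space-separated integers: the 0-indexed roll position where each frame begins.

Answer: 0 2 3 4 5 7 9 11 13 15

Derivation:
Frame 1 starts at roll index 0: rolls=4,6 (sum=10), consumes 2 rolls
Frame 2 starts at roll index 2: roll=10 (strike), consumes 1 roll
Frame 3 starts at roll index 3: roll=10 (strike), consumes 1 roll
Frame 4 starts at roll index 4: roll=10 (strike), consumes 1 roll
Frame 5 starts at roll index 5: rolls=7,0 (sum=7), consumes 2 rolls
Frame 6 starts at roll index 7: rolls=5,2 (sum=7), consumes 2 rolls
Frame 7 starts at roll index 9: rolls=5,3 (sum=8), consumes 2 rolls
Frame 8 starts at roll index 11: rolls=3,1 (sum=4), consumes 2 rolls
Frame 9 starts at roll index 13: rolls=1,9 (sum=10), consumes 2 rolls
Frame 10 starts at roll index 15: 3 remaining rolls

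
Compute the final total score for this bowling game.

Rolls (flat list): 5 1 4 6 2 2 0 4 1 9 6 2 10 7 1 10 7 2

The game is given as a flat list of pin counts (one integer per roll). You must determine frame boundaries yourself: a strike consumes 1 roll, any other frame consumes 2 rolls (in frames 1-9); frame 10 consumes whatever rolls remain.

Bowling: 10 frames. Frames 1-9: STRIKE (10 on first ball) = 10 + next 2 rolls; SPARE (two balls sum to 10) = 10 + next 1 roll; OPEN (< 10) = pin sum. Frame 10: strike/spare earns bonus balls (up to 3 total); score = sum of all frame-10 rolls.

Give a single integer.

Frame 1: OPEN (5+1=6). Cumulative: 6
Frame 2: SPARE (4+6=10). 10 + next roll (2) = 12. Cumulative: 18
Frame 3: OPEN (2+2=4). Cumulative: 22
Frame 4: OPEN (0+4=4). Cumulative: 26
Frame 5: SPARE (1+9=10). 10 + next roll (6) = 16. Cumulative: 42
Frame 6: OPEN (6+2=8). Cumulative: 50
Frame 7: STRIKE. 10 + next two rolls (7+1) = 18. Cumulative: 68
Frame 8: OPEN (7+1=8). Cumulative: 76
Frame 9: STRIKE. 10 + next two rolls (7+2) = 19. Cumulative: 95
Frame 10: OPEN. Sum of all frame-10 rolls (7+2) = 9. Cumulative: 104

Answer: 104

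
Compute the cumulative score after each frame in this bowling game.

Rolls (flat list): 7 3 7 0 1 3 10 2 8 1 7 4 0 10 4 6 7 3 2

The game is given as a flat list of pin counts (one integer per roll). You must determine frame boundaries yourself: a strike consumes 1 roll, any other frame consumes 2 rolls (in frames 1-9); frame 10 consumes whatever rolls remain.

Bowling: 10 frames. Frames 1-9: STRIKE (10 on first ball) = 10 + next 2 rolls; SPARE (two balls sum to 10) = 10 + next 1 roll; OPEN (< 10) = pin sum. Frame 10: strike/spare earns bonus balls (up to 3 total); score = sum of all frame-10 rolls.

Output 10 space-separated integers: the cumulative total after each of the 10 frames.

Frame 1: SPARE (7+3=10). 10 + next roll (7) = 17. Cumulative: 17
Frame 2: OPEN (7+0=7). Cumulative: 24
Frame 3: OPEN (1+3=4). Cumulative: 28
Frame 4: STRIKE. 10 + next two rolls (2+8) = 20. Cumulative: 48
Frame 5: SPARE (2+8=10). 10 + next roll (1) = 11. Cumulative: 59
Frame 6: OPEN (1+7=8). Cumulative: 67
Frame 7: OPEN (4+0=4). Cumulative: 71
Frame 8: STRIKE. 10 + next two rolls (4+6) = 20. Cumulative: 91
Frame 9: SPARE (4+6=10). 10 + next roll (7) = 17. Cumulative: 108
Frame 10: SPARE. Sum of all frame-10 rolls (7+3+2) = 12. Cumulative: 120

Answer: 17 24 28 48 59 67 71 91 108 120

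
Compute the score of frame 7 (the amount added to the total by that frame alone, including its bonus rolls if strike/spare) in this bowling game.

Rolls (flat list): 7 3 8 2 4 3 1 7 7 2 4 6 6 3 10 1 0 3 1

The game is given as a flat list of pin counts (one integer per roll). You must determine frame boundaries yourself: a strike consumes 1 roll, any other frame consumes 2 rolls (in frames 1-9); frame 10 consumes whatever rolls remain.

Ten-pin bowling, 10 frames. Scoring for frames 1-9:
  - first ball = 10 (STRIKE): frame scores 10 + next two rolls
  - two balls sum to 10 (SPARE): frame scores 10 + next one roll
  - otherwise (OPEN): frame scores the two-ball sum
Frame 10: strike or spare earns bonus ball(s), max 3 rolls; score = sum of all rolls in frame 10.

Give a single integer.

Answer: 9

Derivation:
Frame 1: SPARE (7+3=10). 10 + next roll (8) = 18. Cumulative: 18
Frame 2: SPARE (8+2=10). 10 + next roll (4) = 14. Cumulative: 32
Frame 3: OPEN (4+3=7). Cumulative: 39
Frame 4: OPEN (1+7=8). Cumulative: 47
Frame 5: OPEN (7+2=9). Cumulative: 56
Frame 6: SPARE (4+6=10). 10 + next roll (6) = 16. Cumulative: 72
Frame 7: OPEN (6+3=9). Cumulative: 81
Frame 8: STRIKE. 10 + next two rolls (1+0) = 11. Cumulative: 92
Frame 9: OPEN (1+0=1). Cumulative: 93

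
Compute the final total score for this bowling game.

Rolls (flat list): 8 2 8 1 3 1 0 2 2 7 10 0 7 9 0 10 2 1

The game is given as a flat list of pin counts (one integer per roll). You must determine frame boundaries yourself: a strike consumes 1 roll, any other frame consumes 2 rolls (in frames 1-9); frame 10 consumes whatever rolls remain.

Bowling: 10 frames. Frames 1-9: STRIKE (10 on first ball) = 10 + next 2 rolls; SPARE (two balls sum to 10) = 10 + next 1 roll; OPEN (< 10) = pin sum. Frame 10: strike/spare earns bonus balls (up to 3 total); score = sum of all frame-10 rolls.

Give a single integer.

Frame 1: SPARE (8+2=10). 10 + next roll (8) = 18. Cumulative: 18
Frame 2: OPEN (8+1=9). Cumulative: 27
Frame 3: OPEN (3+1=4). Cumulative: 31
Frame 4: OPEN (0+2=2). Cumulative: 33
Frame 5: OPEN (2+7=9). Cumulative: 42
Frame 6: STRIKE. 10 + next two rolls (0+7) = 17. Cumulative: 59
Frame 7: OPEN (0+7=7). Cumulative: 66
Frame 8: OPEN (9+0=9). Cumulative: 75
Frame 9: STRIKE. 10 + next two rolls (2+1) = 13. Cumulative: 88
Frame 10: OPEN. Sum of all frame-10 rolls (2+1) = 3. Cumulative: 91

Answer: 91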